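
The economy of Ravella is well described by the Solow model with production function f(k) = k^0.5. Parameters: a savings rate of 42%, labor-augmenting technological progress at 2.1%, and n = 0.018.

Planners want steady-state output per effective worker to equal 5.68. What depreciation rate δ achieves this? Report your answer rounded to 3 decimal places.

In steady state, investment equals break-even investment: s·k^α = (n + g + δ)·k.
Since y* = [s/(n + g + δ)]^(α/(1−α)), we have s/(n + g + δ) = (y*)^((1−α)/α) = 5.68^1 = 5.6800.
Therefore n + g + δ = s / 5.6800 = 0.42 / 5.6800 = 0.0739, so δ = 0.0739 − 0.039 = 0.0349.

δ ≈ 0.035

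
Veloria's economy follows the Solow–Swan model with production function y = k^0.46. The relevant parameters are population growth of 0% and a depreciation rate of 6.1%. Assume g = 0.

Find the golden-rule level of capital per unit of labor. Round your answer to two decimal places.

The golden rule sets f'(k) = n + δ, i.e. α·k^(α−1) = n + δ.
So k^(1−α) = α / (n + δ) = 0.46 / 0.061 = 7.5410.
k_gold = 7.5410^(1/0.54) ≈ 42.1569

k_gold ≈ 42.16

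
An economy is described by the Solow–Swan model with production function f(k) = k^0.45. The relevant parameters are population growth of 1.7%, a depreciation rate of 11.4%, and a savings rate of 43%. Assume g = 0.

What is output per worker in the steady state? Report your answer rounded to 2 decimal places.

In steady state, investment equals break-even investment: s·k^α = (n + δ)·k.
Rearranging, k^(1−α) = s / (n + δ).
k^0.55 = 0.43 / (0.017 + 0.114) = 0.43 / 0.131 = 3.2824
k* = 3.2824^(1/0.55) ≈ 8.6802
y* = (k*)^α = 8.6802^0.45 ≈ 2.6445

y* ≈ 2.64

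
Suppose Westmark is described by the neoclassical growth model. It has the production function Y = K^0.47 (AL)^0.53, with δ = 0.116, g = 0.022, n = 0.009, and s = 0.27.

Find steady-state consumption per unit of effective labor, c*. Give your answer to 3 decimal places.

Steady state requires s·f(k) = (n + g + δ)·k, i.e. s·k^α = (n + g + δ)·k.
Rearranging, k^(1−α) = s / (n + g + δ).
k^0.53 = 0.27 / (0.009 + 0.022 + 0.116) = 0.27 / 0.147 = 1.8367
k* = 1.8367^(1/0.53) ≈ 3.1491
y* = (k*)^α = 3.1491^0.47 ≈ 1.7145
c* = (1 − s)·y* = (1 − 0.27) × 1.7145 ≈ 1.2516

c* = 1.252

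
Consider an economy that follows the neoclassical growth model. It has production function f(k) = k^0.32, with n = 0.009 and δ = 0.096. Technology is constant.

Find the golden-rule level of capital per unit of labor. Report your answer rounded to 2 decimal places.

The golden rule sets f'(k) = n + δ, i.e. α·k^(α−1) = n + δ.
So k^(1−α) = α / (n + δ) = 0.32 / 0.105 = 3.0476.
k_gold = 3.0476^(1/0.68) ≈ 5.1488

k_gold ≈ 5.15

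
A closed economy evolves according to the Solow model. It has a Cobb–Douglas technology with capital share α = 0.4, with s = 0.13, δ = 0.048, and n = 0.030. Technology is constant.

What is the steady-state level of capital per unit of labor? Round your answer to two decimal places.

k* ≈ 2.34

At the steady state, Δk = 0, so s·k^α = (n + δ)·k.
Dividing both sides by k: k^(1−α) = s / (n + δ).
k^0.6 = 0.13 / (0.030 + 0.048) = 0.13 / 0.078 = 1.6667
k* = 1.6667^(1/0.6) ≈ 2.3429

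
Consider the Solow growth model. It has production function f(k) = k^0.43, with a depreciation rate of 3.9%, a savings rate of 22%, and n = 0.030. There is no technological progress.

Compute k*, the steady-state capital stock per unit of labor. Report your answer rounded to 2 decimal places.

k* = 7.65

At the steady state, Δk = 0, so s·k^α = (n + δ)·k.
Dividing both sides by k: k^(1−α) = s / (n + δ).
k^0.57 = 0.22 / (0.030 + 0.039) = 0.22 / 0.069 = 3.1884
k* = 3.1884^(1/0.57) ≈ 7.6465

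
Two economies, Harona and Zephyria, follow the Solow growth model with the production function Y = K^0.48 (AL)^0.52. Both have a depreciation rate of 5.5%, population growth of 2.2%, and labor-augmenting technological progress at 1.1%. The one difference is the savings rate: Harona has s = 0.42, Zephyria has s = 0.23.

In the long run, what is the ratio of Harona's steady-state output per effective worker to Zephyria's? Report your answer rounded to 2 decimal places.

Steady-state y* = [s/(n + g + δ)]^(α/(1−α)), so the ratio is [ (s_H/(n + g + δ)_H) / (s_Z/(n + g + δ)_Z) ]^0.9231.
s_H/(n + g + δ)_H = 0.42/0.088 = 4.7727; s_Z/(n + g + δ)_Z = 0.23/0.088 = 2.6136.
Ratio = (4.7727/2.6136)^0.9231 = 1.8261^0.9231 ≈ 1.7435

y*_H / y*_Z ≈ 1.74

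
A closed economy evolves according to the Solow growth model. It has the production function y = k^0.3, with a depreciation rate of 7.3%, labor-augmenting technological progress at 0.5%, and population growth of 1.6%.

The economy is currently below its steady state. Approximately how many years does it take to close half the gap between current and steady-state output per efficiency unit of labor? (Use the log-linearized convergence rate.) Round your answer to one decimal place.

half-life ≈ 10.5 years

Near the steady state the convergence rate is λ = (1 − α)(n + g + δ).
λ = (1 − 0.3) × 0.094 = 0.7 × 0.094 = 0.0658
Half-life = ln 2 / λ = 0.6931 / 0.0658 ≈ 10.53 years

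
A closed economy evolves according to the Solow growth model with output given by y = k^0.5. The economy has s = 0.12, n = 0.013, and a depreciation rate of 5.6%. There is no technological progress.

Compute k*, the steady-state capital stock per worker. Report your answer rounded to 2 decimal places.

In steady state, investment equals break-even investment: s·k^α = (n + δ)·k.
Dividing both sides by k: k^(1−α) = s / (n + δ).
k^0.5 = 0.12 / (0.013 + 0.056) = 0.12 / 0.069 = 1.7391
k* = 1.7391^(1/0.5) ≈ 3.0245

k* ≈ 3.02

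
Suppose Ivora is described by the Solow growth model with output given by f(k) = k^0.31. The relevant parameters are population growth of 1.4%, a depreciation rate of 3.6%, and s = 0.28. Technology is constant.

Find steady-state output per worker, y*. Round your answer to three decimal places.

y* ≈ 2.168

Steady state requires s·f(k) = (n + δ)·k, i.e. s·k^α = (n + δ)·k.
Rearranging, k^(1−α) = s / (n + δ).
k^0.69 = 0.28 / (0.014 + 0.036) = 0.28 / 0.050 = 5.6000
k* = 5.6000^(1/0.69) ≈ 12.1431
y* = (k*)^α = 12.1431^0.31 ≈ 2.1684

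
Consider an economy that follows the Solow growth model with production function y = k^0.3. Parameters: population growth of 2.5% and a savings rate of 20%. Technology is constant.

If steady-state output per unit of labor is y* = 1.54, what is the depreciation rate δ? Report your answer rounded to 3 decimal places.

Steady state requires s·f(k) = (n + δ)·k, i.e. s·k^α = (n + δ)·k.
Since y* = [s/(n + δ)]^(α/(1−α)), we have s/(n + δ) = (y*)^((1−α)/α) = 1.54^2.3333 = 2.7387.
Therefore n + δ = s / 2.7387 = 0.20 / 2.7387 = 0.0730, so δ = 0.0730 − 0.025 = 0.0480.

δ ≈ 0.048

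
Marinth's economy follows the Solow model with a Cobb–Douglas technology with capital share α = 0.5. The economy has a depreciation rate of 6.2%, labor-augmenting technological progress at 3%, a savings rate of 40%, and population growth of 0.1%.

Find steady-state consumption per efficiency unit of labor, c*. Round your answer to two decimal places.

At the steady state, Δk = 0, so s·k^α = (n + g + δ)·k.
Dividing both sides by k: k^(1−α) = s / (n + g + δ).
k^0.5 = 0.40 / (0.001 + 0.030 + 0.062) = 0.40 / 0.093 = 4.3011
k* = 4.3011^(1/0.5) ≈ 18.4995
y* = (k*)^α = 18.4995^0.5 ≈ 4.3011
c* = (1 − s)·y* = (1 − 0.40) × 4.3011 ≈ 2.5807

c* = 2.58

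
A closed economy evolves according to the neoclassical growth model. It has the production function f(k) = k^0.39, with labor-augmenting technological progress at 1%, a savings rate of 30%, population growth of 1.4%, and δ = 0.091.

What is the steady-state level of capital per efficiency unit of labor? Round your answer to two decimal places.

In steady state, investment equals break-even investment: s·k^α = (n + g + δ)·k.
Rearranging, k^(1−α) = s / (n + g + δ).
k^0.61 = 0.30 / (0.014 + 0.010 + 0.091) = 0.30 / 0.115 = 2.6087
k* = 2.6087^(1/0.61) ≈ 4.8157

k* ≈ 4.82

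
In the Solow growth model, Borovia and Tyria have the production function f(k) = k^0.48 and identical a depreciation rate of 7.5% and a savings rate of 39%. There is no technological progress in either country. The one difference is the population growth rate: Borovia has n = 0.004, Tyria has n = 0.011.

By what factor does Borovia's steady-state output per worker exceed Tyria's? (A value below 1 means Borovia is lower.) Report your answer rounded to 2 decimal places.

Steady-state y* = [s/(n + δ)]^(α/(1−α)), so the ratio is [ (s_B/(n + δ)_B) / (s_T/(n + δ)_T) ]^0.9231.
s_B/(n + δ)_B = 0.39/0.079 = 4.9367; s_T/(n + δ)_T = 0.39/0.086 = 4.5349.
Ratio = (4.9367/4.5349)^0.9231 = 1.0886^0.9231 ≈ 1.0815

ratio ≈ 1.08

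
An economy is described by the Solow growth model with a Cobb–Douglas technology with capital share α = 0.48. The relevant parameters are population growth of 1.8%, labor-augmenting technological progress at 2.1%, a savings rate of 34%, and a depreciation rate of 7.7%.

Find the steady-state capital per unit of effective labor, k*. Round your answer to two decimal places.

k* ≈ 7.91

Steady state requires s·f(k) = (n + g + δ)·k, i.e. s·k^α = (n + g + δ)·k.
Dividing both sides by k: k^(1−α) = s / (n + g + δ).
k^0.52 = 0.34 / (0.018 + 0.021 + 0.077) = 0.34 / 0.116 = 2.9310
k* = 2.9310^(1/0.52) ≈ 7.9087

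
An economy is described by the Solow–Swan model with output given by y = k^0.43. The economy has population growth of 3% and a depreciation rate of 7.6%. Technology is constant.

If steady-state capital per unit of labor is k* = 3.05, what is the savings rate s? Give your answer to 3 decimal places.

s ≈ 0.200

In steady state, investment equals break-even investment: s·k^α = (n + δ)·k.
So s / (n + δ) = (k*)^(1−α) = 3.05^0.57 = 1.8882.
Therefore s = 1.8882 × (n + δ) = 1.8882 × 0.106 = 0.2001.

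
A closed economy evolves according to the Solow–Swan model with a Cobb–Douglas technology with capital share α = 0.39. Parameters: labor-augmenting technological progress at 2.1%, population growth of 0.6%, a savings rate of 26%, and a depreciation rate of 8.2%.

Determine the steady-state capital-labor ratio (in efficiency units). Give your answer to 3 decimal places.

k* = 4.158

In steady state, investment equals break-even investment: s·k^α = (n + g + δ)·k.
Rearranging, k^(1−α) = s / (n + g + δ).
k^0.61 = 0.26 / (0.006 + 0.021 + 0.082) = 0.26 / 0.109 = 2.3853
k* = 2.3853^(1/0.61) ≈ 4.1584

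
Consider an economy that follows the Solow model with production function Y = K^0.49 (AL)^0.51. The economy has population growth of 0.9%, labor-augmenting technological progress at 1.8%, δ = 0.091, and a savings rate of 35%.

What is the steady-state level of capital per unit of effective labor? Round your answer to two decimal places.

At the steady state, Δk = 0, so s·k^α = (n + g + δ)·k.
Rearranging, k^(1−α) = s / (n + g + δ).
k^0.51 = 0.35 / (0.009 + 0.018 + 0.091) = 0.35 / 0.118 = 2.9661
k* = 2.9661^(1/0.51) ≈ 8.4305

k* = 8.43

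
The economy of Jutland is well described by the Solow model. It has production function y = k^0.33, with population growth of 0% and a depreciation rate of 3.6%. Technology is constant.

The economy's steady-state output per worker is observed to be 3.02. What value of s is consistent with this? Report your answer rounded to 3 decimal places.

Steady state requires s·f(k) = (n + δ)·k, i.e. s·k^α = (n + δ)·k.
Since y* = [s/(n + δ)]^(α/(1−α)), we have s/(n + δ) = (y*)^((1−α)/α) = 3.02^2.0303 = 9.4310.
Therefore s = 9.4310 × (n + δ) = 9.4310 × 0.036 = 0.3395.

s ≈ 0.340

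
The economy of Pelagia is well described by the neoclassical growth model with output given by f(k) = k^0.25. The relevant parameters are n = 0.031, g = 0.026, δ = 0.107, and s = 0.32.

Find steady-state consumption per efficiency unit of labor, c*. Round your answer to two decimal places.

c* = 0.85

Steady state requires s·f(k) = (n + g + δ)·k, i.e. s·k^α = (n + g + δ)·k.
Dividing both sides by k: k^(1−α) = s / (n + g + δ).
k^0.75 = 0.32 / (0.031 + 0.026 + 0.107) = 0.32 / 0.164 = 1.9512
k* = 1.9512^(1/0.75) ≈ 2.4382
y* = (k*)^α = 2.4382^0.25 ≈ 1.2496
c* = (1 − s)·y* = (1 − 0.32) × 1.2496 ≈ 0.8497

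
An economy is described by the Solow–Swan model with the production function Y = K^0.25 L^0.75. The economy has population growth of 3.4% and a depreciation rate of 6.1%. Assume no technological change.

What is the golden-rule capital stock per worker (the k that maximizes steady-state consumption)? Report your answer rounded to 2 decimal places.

k_gold ≈ 3.63

The golden rule sets f'(k) = n + δ, i.e. α·k^(α−1) = n + δ.
So k^(1−α) = α / (n + δ) = 0.25 / 0.095 = 2.6316.
k_gold = 2.6316^(1/0.75) ≈ 3.6332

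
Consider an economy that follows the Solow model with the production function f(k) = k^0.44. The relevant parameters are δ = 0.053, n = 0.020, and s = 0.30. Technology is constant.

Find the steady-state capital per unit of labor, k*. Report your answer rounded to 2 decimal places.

k* = 12.48

In steady state, investment equals break-even investment: s·k^α = (n + δ)·k.
Rearranging, k^(1−α) = s / (n + δ).
k^0.56 = 0.30 / (0.020 + 0.053) = 0.30 / 0.073 = 4.1096
k* = 4.1096^(1/0.56) ≈ 12.4759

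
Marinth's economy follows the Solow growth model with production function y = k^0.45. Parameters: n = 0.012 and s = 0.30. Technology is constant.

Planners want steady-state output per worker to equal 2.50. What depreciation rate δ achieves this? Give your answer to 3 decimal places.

In steady state, investment equals break-even investment: s·k^α = (n + δ)·k.
Since y* = [s/(n + δ)]^(α/(1−α)), we have s/(n + δ) = (y*)^((1−α)/α) = 2.50^1.2222 = 3.0645.
Therefore n + δ = s / 3.0645 = 0.30 / 3.0645 = 0.0979, so δ = 0.0979 − 0.012 = 0.0859.

δ ≈ 0.086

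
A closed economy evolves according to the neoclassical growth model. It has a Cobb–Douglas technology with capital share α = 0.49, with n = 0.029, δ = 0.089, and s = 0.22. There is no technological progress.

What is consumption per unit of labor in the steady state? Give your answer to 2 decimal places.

c* = 1.42

At the steady state, Δk = 0, so s·k^α = (n + δ)·k.
Dividing both sides by k: k^(1−α) = s / (n + δ).
k^0.51 = 0.22 / (0.029 + 0.089) = 0.22 / 0.118 = 1.8644
k* = 1.8644^(1/0.51) ≈ 3.3921
y* = (k*)^α = 3.3921^0.49 ≈ 1.8194
c* = (1 − s)·y* = (1 − 0.22) × 1.8194 ≈ 1.4191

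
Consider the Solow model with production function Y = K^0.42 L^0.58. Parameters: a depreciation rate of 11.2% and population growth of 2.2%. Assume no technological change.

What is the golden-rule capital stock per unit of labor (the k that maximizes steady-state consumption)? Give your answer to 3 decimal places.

k_gold ≈ 7.168

The golden rule sets f'(k) = n + δ, i.e. α·k^(α−1) = n + δ.
So k^(1−α) = α / (n + δ) = 0.42 / 0.134 = 3.1343.
k_gold = 3.1343^(1/0.58) ≈ 7.1683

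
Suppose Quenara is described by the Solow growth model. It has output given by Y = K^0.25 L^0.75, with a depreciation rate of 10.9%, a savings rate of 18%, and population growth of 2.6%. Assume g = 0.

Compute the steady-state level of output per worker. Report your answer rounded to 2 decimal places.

y* = 1.10

At the steady state, Δk = 0, so s·k^α = (n + δ)·k.
Dividing both sides by k: k^(1−α) = s / (n + δ).
k^0.75 = 0.18 / (0.026 + 0.109) = 0.18 / 0.135 = 1.3333
k* = 1.3333^(1/0.75) ≈ 1.4675
y* = (k*)^α = 1.4675^0.25 ≈ 1.1006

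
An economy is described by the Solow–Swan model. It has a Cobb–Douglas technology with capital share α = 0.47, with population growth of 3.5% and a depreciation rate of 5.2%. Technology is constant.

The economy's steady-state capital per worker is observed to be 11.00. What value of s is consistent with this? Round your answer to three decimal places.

s ≈ 0.310

Steady state requires s·f(k) = (n + δ)·k, i.e. s·k^α = (n + δ)·k.
So s / (n + δ) = (k*)^(1−α) = 11.00^0.53 = 3.5640.
Therefore s = 3.5640 × (n + δ) = 3.5640 × 0.087 = 0.3101.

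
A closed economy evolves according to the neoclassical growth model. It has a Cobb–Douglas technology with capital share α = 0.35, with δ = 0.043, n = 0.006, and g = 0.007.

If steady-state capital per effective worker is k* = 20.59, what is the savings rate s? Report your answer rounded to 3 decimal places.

s ≈ 0.400

Steady state requires s·f(k) = (n + g + δ)·k, i.e. s·k^α = (n + g + δ)·k.
So s / (n + g + δ) = (k*)^(1−α) = 20.59^0.65 = 7.1429.
Therefore s = 7.1429 × (n + g + δ) = 7.1429 × 0.056 = 0.4000.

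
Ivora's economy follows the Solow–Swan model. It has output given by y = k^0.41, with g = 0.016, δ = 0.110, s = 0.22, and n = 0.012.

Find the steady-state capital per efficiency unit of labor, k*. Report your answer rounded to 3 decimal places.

k* = 2.204

In steady state, investment equals break-even investment: s·k^α = (n + g + δ)·k.
Rearranging, k^(1−α) = s / (n + g + δ).
k^0.59 = 0.22 / (0.012 + 0.016 + 0.110) = 0.22 / 0.138 = 1.5942
k* = 1.5942^(1/0.59) ≈ 2.2044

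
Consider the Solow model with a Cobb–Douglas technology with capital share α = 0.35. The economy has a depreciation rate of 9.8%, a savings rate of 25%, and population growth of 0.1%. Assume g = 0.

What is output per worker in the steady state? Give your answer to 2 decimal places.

In steady state, investment equals break-even investment: s·k^α = (n + δ)·k.
Dividing both sides by k: k^(1−α) = s / (n + δ).
k^0.65 = 0.25 / (0.001 + 0.098) = 0.25 / 0.099 = 2.5253
k* = 2.5253^(1/0.65) ≈ 4.1586
y* = (k*)^α = 4.1586^0.35 ≈ 1.6468

y* ≈ 1.65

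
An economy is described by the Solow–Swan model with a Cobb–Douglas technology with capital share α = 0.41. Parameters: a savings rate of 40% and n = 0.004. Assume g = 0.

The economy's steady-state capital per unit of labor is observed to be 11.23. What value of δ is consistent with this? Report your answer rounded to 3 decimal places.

In steady state, investment equals break-even investment: s·k^α = (n + δ)·k.
So s / (n + δ) = (k*)^(1−α) = 11.23^0.59 = 4.1660.
Therefore n + δ = s / 4.1660 = 0.40 / 4.1660 = 0.0960, so δ = 0.0960 − 0.004 = 0.0920.

δ ≈ 0.092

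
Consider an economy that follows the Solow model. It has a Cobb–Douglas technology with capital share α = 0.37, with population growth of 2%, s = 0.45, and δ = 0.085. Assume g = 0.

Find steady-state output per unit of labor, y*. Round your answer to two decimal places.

In steady state, investment equals break-even investment: s·k^α = (n + δ)·k.
Rearranging, k^(1−α) = s / (n + δ).
k^0.63 = 0.45 / (0.020 + 0.085) = 0.45 / 0.105 = 4.2857
k* = 4.2857^(1/0.63) ≈ 10.0742
y* = (k*)^α = 10.0742^0.37 ≈ 2.3506

y* = 2.35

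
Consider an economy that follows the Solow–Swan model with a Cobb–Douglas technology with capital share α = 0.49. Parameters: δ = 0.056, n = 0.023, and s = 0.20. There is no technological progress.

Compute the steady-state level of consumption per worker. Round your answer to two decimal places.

c* ≈ 1.95

In steady state, investment equals break-even investment: s·k^α = (n + δ)·k.
Rearranging, k^(1−α) = s / (n + δ).
k^0.51 = 0.20 / (0.023 + 0.056) = 0.20 / 0.079 = 2.5316
k* = 2.5316^(1/0.51) ≈ 6.1797
y* = (k*)^α = 6.1797^0.49 ≈ 2.4410
c* = (1 − s)·y* = (1 − 0.20) × 2.4410 ≈ 1.9528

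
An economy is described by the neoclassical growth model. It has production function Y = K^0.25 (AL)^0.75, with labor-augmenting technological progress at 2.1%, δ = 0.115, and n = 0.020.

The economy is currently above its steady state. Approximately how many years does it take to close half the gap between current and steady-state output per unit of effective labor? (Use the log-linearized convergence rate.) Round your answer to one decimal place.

Near the steady state the convergence rate is λ = (1 − α)(n + g + δ).
λ = (1 − 0.25) × 0.156 = 0.75 × 0.156 = 0.1170
Half-life = ln 2 / λ = 0.6931 / 0.1170 ≈ 5.92 years

t_½ ≈ 5.9 years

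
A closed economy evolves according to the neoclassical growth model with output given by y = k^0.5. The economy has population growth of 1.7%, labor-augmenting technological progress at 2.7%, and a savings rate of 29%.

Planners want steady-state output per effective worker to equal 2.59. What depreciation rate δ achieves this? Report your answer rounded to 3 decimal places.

δ ≈ 0.068

At the steady state, Δk = 0, so s·k^α = (n + g + δ)·k.
Since y* = [s/(n + g + δ)]^(α/(1−α)), we have s/(n + g + δ) = (y*)^((1−α)/α) = 2.59^1 = 2.5900.
Therefore n + g + δ = s / 2.5900 = 0.29 / 2.5900 = 0.1120, so δ = 0.1120 − 0.044 = 0.0680.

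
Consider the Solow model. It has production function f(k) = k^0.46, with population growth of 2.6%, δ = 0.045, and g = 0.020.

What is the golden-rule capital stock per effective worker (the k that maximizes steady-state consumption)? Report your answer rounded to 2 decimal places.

k_gold ≈ 20.10

The golden rule sets f'(k) = n + g + δ, i.e. α·k^(α−1) = n + g + δ.
So k^(1−α) = α / (n + g + δ) = 0.46 / 0.091 = 5.0549.
k_gold = 5.0549^(1/0.54) ≈ 20.0989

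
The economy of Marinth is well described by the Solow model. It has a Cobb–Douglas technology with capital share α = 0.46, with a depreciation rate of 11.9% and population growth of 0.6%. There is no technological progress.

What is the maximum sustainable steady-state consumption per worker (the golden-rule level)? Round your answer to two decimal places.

At the golden rule, f'(k) = n + δ, so α·k^(α−1) = n + δ and k_gold = (α/(n + δ))^(1/(1−α)).
k_gold = (0.46/0.125)^(1/0.54) = 3.6800^1.8519 ≈ 11.1659
c_gold = f(k_gold) − (n + δ)·k_gold = 3.0341 − 0.125×11.1659 ≈ 1.6384

c_gold ≈ 1.64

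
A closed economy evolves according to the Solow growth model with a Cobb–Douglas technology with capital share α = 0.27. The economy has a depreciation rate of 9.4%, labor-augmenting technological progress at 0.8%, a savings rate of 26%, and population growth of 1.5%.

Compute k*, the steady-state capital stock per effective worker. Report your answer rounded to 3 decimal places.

k* ≈ 2.986

Steady state requires s·f(k) = (n + g + δ)·k, i.e. s·k^α = (n + g + δ)·k.
Dividing both sides by k: k^(1−α) = s / (n + g + δ).
k^0.73 = 0.26 / (0.015 + 0.008 + 0.094) = 0.26 / 0.117 = 2.2222
k* = 2.2222^(1/0.73) ≈ 2.9857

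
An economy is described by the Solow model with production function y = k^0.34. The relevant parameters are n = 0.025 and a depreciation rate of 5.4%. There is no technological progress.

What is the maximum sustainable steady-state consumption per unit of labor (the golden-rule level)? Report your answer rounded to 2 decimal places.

At the golden rule, f'(k) = n + δ, so α·k^(α−1) = n + δ and k_gold = (α/(n + δ))^(1/(1−α)).
k_gold = (0.34/0.079)^(1/0.66) = 4.3038^1.5152 ≈ 9.1288
c_gold = f(k_gold) − (n + δ)·k_gold = 2.1210 − 0.079×9.1288 ≈ 1.3998

c_gold ≈ 1.40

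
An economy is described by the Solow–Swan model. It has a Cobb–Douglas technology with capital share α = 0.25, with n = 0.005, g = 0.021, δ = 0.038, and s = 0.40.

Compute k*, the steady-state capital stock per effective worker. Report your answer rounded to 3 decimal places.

At the steady state, Δk = 0, so s·k^α = (n + g + δ)·k.
Dividing both sides by k: k^(1−α) = s / (n + g + δ).
k^0.75 = 0.40 / (0.005 + 0.021 + 0.038) = 0.40 / 0.064 = 6.2500
k* = 6.2500^(1/0.75) ≈ 11.5126

k* = 11.513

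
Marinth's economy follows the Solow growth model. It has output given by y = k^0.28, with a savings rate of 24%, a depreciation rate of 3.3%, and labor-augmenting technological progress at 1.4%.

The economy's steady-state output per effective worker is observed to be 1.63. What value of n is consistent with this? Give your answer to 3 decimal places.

n ≈ 0.021

Steady state requires s·f(k) = (n + g + δ)·k, i.e. s·k^α = (n + g + δ)·k.
Since y* = [s/(n + g + δ)]^(α/(1−α)), we have s/(n + g + δ) = (y*)^((1−α)/α) = 1.63^2.5714 = 3.5125.
Therefore n + g + δ = s / 3.5125 = 0.24 / 3.5125 = 0.0683, so n = 0.0683 − 0.047 = 0.0213.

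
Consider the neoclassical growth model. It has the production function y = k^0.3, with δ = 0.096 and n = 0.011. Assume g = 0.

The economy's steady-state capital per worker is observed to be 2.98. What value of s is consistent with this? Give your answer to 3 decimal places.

s ≈ 0.230

Steady state requires s·f(k) = (n + δ)·k, i.e. s·k^α = (n + δ)·k.
So s / (n + δ) = (k*)^(1−α) = 2.98^0.7 = 2.1476.
Therefore s = 2.1476 × (n + δ) = 2.1476 × 0.107 = 0.2298.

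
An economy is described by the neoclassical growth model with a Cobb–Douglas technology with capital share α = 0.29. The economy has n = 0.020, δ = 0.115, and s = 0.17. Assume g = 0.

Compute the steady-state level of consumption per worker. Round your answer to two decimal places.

c* ≈ 0.91

Steady state requires s·f(k) = (n + δ)·k, i.e. s·k^α = (n + δ)·k.
Rearranging, k^(1−α) = s / (n + δ).
k^0.71 = 0.17 / (0.020 + 0.115) = 0.17 / 0.135 = 1.2593
k* = 1.2593^(1/0.71) ≈ 1.3837
y* = (k*)^α = 1.3837^0.29 ≈ 1.0988
c* = (1 − s)·y* = (1 − 0.17) × 1.0988 ≈ 0.9120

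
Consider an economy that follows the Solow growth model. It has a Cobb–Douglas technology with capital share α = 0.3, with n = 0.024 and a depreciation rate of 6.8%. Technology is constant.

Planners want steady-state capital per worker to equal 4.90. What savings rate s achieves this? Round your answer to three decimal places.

In steady state, investment equals break-even investment: s·k^α = (n + δ)·k.
So s / (n + δ) = (k*)^(1−α) = 4.90^0.7 = 3.0418.
Therefore s = 3.0418 × (n + δ) = 3.0418 × 0.092 = 0.2798.

s ≈ 0.280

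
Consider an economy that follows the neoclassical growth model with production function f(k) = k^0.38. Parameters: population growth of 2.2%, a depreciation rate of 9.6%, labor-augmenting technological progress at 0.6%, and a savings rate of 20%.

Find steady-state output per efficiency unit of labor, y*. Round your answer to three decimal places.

In steady state, investment equals break-even investment: s·k^α = (n + g + δ)·k.
Rearranging, k^(1−α) = s / (n + g + δ).
k^0.62 = 0.20 / (0.022 + 0.006 + 0.096) = 0.20 / 0.124 = 1.6129
k* = 1.6129^(1/0.62) ≈ 2.1620
y* = (k*)^α = 2.1620^0.38 ≈ 1.3404

y* = 1.340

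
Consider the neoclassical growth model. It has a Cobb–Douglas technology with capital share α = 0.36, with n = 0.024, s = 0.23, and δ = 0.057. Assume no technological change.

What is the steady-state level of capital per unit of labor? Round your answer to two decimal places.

k* = 5.11

In steady state, investment equals break-even investment: s·k^α = (n + δ)·k.
Rearranging, k^(1−α) = s / (n + δ).
k^0.64 = 0.23 / (0.024 + 0.057) = 0.23 / 0.081 = 2.8395
k* = 2.8395^(1/0.64) ≈ 5.1073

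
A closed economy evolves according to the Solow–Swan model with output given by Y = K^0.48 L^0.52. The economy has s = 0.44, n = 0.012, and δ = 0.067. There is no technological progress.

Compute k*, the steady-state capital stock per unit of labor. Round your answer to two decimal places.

In steady state, investment equals break-even investment: s·k^α = (n + δ)·k.
Rearranging, k^(1−α) = s / (n + δ).
k^0.52 = 0.44 / (0.012 + 0.067) = 0.44 / 0.079 = 5.5696
k* = 5.5696^(1/0.52) ≈ 27.1817

k* = 27.18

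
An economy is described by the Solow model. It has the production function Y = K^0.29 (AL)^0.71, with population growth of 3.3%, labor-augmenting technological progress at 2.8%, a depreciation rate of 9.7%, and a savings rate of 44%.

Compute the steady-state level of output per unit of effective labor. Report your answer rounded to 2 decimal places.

y* ≈ 1.52

In steady state, investment equals break-even investment: s·k^α = (n + g + δ)·k.
Dividing both sides by k: k^(1−α) = s / (n + g + δ).
k^0.71 = 0.44 / (0.033 + 0.028 + 0.097) = 0.44 / 0.158 = 2.7848
k* = 2.7848^(1/0.71) ≈ 4.2313
y* = (k*)^α = 4.2313^0.29 ≈ 1.5194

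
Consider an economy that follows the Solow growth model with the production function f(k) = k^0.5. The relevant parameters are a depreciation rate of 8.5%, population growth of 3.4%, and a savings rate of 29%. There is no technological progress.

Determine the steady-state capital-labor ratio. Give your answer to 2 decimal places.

Steady state requires s·f(k) = (n + δ)·k, i.e. s·k^α = (n + δ)·k.
Dividing both sides by k: k^(1−α) = s / (n + δ).
k^0.5 = 0.29 / (0.034 + 0.085) = 0.29 / 0.119 = 2.4370
k* = 2.4370^(1/0.5) ≈ 5.9390

k* = 5.94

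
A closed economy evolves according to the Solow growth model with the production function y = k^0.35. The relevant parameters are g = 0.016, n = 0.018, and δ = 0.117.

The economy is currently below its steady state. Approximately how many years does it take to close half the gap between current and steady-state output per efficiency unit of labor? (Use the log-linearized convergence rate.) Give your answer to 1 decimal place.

Near the steady state the convergence rate is λ = (1 − α)(n + g + δ).
λ = (1 − 0.35) × 0.151 = 0.65 × 0.151 = 0.09815
Half-life = ln 2 / λ = 0.6931 / 0.09815 ≈ 7.06 years

about 7.1 years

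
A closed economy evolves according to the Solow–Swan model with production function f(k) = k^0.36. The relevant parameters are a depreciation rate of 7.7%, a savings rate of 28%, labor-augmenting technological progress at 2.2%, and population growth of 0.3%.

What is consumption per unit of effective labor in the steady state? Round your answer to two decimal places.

c* = 1.27

At the steady state, Δk = 0, so s·k^α = (n + g + δ)·k.
Rearranging, k^(1−α) = s / (n + g + δ).
k^0.64 = 0.28 / (0.003 + 0.022 + 0.077) = 0.28 / 0.102 = 2.7451
k* = 2.7451^(1/0.64) ≈ 4.8445
y* = (k*)^α = 4.8445^0.36 ≈ 1.7648
c* = (1 − s)·y* = (1 − 0.28) × 1.7648 ≈ 1.2707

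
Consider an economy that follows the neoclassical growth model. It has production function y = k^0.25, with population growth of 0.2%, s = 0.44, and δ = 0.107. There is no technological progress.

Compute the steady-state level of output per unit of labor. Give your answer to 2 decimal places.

y* = 1.59

In steady state, investment equals break-even investment: s·k^α = (n + δ)·k.
Dividing both sides by k: k^(1−α) = s / (n + δ).
k^0.75 = 0.44 / (0.002 + 0.107) = 0.44 / 0.109 = 4.0367
k* = 4.0367^(1/0.75) ≈ 6.4274
y* = (k*)^α = 6.4274^0.25 ≈ 1.5922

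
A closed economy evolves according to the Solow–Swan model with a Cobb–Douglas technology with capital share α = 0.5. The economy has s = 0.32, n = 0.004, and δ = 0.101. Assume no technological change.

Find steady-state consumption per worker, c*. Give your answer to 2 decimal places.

c* = 2.07

Steady state requires s·f(k) = (n + δ)·k, i.e. s·k^α = (n + δ)·k.
Rearranging, k^(1−α) = s / (n + δ).
k^0.5 = 0.32 / (0.004 + 0.101) = 0.32 / 0.105 = 3.0476
k* = 3.0476^(1/0.5) ≈ 9.2879
y* = (k*)^α = 9.2879^0.5 ≈ 3.0476
c* = (1 − s)·y* = (1 − 0.32) × 3.0476 ≈ 2.0724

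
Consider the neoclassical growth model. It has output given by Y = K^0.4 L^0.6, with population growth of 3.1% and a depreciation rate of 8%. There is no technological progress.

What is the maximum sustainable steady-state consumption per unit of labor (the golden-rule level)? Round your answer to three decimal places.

At the golden rule, f'(k) = n + δ, so α·k^(α−1) = n + δ and k_gold = (α/(n + δ))^(1/(1−α)).
k_gold = (0.4/0.111)^(1/0.6) = 3.6036^1.6667 ≈ 8.4706
c_gold = f(k_gold) − (n + δ)·k_gold = 2.3505 − 0.111×8.4706 ≈ 1.4103

c_gold ≈ 1.410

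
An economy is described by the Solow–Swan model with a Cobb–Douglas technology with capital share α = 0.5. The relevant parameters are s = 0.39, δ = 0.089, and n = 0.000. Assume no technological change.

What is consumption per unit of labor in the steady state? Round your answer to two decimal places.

c* ≈ 2.67

At the steady state, Δk = 0, so s·k^α = (n + δ)·k.
Dividing both sides by k: k^(1−α) = s / (n + δ).
k^0.5 = 0.39 / (0.000 + 0.089) = 0.39 / 0.089 = 4.3820
k* = 4.3820^(1/0.5) ≈ 19.2019
y* = (k*)^α = 19.2019^0.5 ≈ 4.3820
c* = (1 − s)·y* = (1 − 0.39) × 4.3820 ≈ 2.6730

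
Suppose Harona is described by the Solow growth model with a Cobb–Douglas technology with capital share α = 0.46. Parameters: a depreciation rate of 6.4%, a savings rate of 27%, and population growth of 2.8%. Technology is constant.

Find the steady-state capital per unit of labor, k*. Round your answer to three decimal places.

Steady state requires s·f(k) = (n + δ)·k, i.e. s·k^α = (n + δ)·k.
Rearranging, k^(1−α) = s / (n + δ).
k^0.54 = 0.27 / (0.028 + 0.064) = 0.27 / 0.092 = 2.9348
k* = 2.9348^(1/0.54) ≈ 7.3432

k* = 7.343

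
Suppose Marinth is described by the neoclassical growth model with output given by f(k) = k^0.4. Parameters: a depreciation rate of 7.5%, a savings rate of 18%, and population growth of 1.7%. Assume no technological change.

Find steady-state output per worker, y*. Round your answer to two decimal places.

Steady state requires s·f(k) = (n + δ)·k, i.e. s·k^α = (n + δ)·k.
Dividing both sides by k: k^(1−α) = s / (n + δ).
k^0.6 = 0.18 / (0.017 + 0.075) = 0.18 / 0.092 = 1.9565
k* = 1.9565^(1/0.6) ≈ 3.0606
y* = (k*)^α = 3.0606^0.4 ≈ 1.5643

y* = 1.56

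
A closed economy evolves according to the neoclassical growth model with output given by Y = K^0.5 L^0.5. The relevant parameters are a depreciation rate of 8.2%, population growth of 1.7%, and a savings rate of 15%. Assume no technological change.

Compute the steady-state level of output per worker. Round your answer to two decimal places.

y* = 1.52

At the steady state, Δk = 0, so s·k^α = (n + δ)·k.
Dividing both sides by k: k^(1−α) = s / (n + δ).
k^0.5 = 0.15 / (0.017 + 0.082) = 0.15 / 0.099 = 1.5152
k* = 1.5152^(1/0.5) ≈ 2.2958
y* = (k*)^α = 2.2958^0.5 ≈ 1.5152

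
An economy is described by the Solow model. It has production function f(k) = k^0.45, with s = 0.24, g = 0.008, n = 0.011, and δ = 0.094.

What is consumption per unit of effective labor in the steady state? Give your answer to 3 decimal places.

Steady state requires s·f(k) = (n + g + δ)·k, i.e. s·k^α = (n + g + δ)·k.
Dividing both sides by k: k^(1−α) = s / (n + g + δ).
k^0.55 = 0.24 / (0.011 + 0.008 + 0.094) = 0.24 / 0.113 = 2.1239
k* = 2.1239^(1/0.55) ≈ 3.9336
y* = (k*)^α = 3.9336^0.45 ≈ 1.8521
c* = (1 − s)·y* = (1 − 0.24) × 1.8521 ≈ 1.4076

c* ≈ 1.408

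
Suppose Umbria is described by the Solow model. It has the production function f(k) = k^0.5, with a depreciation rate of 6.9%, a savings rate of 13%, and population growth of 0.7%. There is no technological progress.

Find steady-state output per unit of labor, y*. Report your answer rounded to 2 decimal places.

y* ≈ 1.71

Steady state requires s·f(k) = (n + δ)·k, i.e. s·k^α = (n + δ)·k.
Dividing both sides by k: k^(1−α) = s / (n + δ).
k^0.5 = 0.13 / (0.007 + 0.069) = 0.13 / 0.076 = 1.7105
k* = 1.7105^(1/0.5) ≈ 2.9258
y* = (k*)^α = 2.9258^0.5 ≈ 1.7105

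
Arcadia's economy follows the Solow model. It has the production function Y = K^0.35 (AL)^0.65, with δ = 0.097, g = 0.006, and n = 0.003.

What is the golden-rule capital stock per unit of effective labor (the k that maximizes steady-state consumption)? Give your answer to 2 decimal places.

The golden rule sets f'(k) = n + g + δ, i.e. α·k^(α−1) = n + g + δ.
So k^(1−α) = α / (n + g + δ) = 0.35 / 0.106 = 3.3019.
k_gold = 3.3019^(1/0.65) ≈ 6.2820

k_gold ≈ 6.28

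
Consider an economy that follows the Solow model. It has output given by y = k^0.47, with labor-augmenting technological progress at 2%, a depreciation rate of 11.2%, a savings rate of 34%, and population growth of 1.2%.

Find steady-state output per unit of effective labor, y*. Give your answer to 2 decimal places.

y* = 2.14

Steady state requires s·f(k) = (n + g + δ)·k, i.e. s·k^α = (n + g + δ)·k.
Dividing both sides by k: k^(1−α) = s / (n + g + δ).
k^0.53 = 0.34 / (0.012 + 0.020 + 0.112) = 0.34 / 0.144 = 2.3611
k* = 2.3611^(1/0.53) ≈ 5.0581
y* = (k*)^α = 5.0581^0.47 ≈ 2.1423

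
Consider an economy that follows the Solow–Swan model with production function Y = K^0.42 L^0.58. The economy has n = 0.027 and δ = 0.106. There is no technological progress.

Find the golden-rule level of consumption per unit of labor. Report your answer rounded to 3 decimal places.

c_gold ≈ 1.334

At the golden rule, f'(k) = n + δ, so α·k^(α−1) = n + δ and k_gold = (α/(n + δ))^(1/(1−α)).
k_gold = (0.42/0.133)^(1/0.58) = 3.1579^1.7241 ≈ 7.2613
c_gold = f(k_gold) − (n + δ)·k_gold = 2.2995 − 0.133×7.2613 ≈ 1.3337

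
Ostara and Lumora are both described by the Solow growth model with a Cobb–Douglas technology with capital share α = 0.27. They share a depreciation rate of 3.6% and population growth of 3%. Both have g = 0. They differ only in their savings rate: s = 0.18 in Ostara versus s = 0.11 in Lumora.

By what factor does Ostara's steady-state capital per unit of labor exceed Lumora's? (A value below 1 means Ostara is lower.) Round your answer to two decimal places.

Steady-state k* = [s/(n + δ)]^(1/(1−α)), so the ratio is [ (s_O/(n + δ)_O) / (s_L/(n + δ)_L) ]^1.3699.
s_O/(n + δ)_O = 0.18/0.066 = 2.7273; s_L/(n + δ)_L = 0.11/0.066 = 1.6667.
Ratio = (2.7273/1.6667)^1.3699 = 1.6363^1.3699 ≈ 1.9632

ratio ≈ 1.96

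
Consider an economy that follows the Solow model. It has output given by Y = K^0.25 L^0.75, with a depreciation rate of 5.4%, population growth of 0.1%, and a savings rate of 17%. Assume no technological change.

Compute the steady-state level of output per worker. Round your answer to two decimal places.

In steady state, investment equals break-even investment: s·k^α = (n + δ)·k.
Dividing both sides by k: k^(1−α) = s / (n + δ).
k^0.75 = 0.17 / (0.001 + 0.054) = 0.17 / 0.055 = 3.0909
k* = 3.0909^(1/0.75) ≈ 4.5024
y* = (k*)^α = 4.5024^0.25 ≈ 1.4567

y* = 1.46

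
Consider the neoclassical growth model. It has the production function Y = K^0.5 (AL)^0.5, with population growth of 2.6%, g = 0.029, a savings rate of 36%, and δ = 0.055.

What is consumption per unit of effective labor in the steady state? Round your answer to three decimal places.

c* = 2.095

In steady state, investment equals break-even investment: s·k^α = (n + g + δ)·k.
Rearranging, k^(1−α) = s / (n + g + δ).
k^0.5 = 0.36 / (0.026 + 0.029 + 0.055) = 0.36 / 0.110 = 3.2727
k* = 3.2727^(1/0.5) ≈ 10.7106
y* = (k*)^α = 10.7106^0.5 ≈ 3.2727
c* = (1 − s)·y* = (1 − 0.36) × 3.2727 ≈ 2.0945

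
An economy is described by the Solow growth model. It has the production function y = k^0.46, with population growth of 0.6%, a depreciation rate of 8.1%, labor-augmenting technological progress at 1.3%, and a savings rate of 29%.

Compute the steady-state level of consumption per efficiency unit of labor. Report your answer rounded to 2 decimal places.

In steady state, investment equals break-even investment: s·k^α = (n + g + δ)·k.
Rearranging, k^(1−α) = s / (n + g + δ).
k^0.54 = 0.29 / (0.006 + 0.013 + 0.081) = 0.29 / 0.100 = 2.9000
k* = 2.9000^(1/0.54) ≈ 7.1828
y* = (k*)^α = 7.1828^0.46 ≈ 2.4768
c* = (1 − s)·y* = (1 − 0.29) × 2.4768 ≈ 1.7585

c* ≈ 1.76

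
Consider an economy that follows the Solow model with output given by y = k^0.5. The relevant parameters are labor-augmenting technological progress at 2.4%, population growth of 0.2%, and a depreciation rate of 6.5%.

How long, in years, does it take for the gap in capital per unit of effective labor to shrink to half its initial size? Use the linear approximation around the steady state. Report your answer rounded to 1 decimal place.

half-life ≈ 15.2 years

Near the steady state the convergence rate is λ = (1 − α)(n + g + δ).
λ = (1 − 0.5) × 0.091 = 0.5 × 0.091 = 0.0455
Half-life = ln 2 / λ = 0.6931 / 0.0455 ≈ 15.23 years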